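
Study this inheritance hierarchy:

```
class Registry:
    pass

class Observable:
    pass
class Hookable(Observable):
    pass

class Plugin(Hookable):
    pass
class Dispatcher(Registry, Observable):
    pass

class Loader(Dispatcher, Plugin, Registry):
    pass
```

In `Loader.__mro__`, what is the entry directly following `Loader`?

Dispatcher

L[Loader] = Loader + merge(L[Dispatcher], L[Plugin], L[Registry], [Dispatcher Plugin Registry])
  take Dispatcher:  [Dispatcher Registry Observable object] + [Plugin Hookable Observable object] + [Registry object] + [Dispatcher Plugin Registry]
  take Plugin:  [Registry Observable object] + [Plugin Hookable Observable object] + [Registry object] + [Plugin Registry]
  take Registry:  [Registry Observable object] + [Hookable Observable object] + [Registry object] + [Registry]
  take Hookable:  [Observable object] + [Hookable Observable object] + [object]
  take Observable:  [Observable object] + [Observable object] + [object]
  take object:  [object] + [object] + [object]
MRO: Loader Dispatcher Plugin Registry Hookable Observable object
Loader is at position 0; next is Dispatcher.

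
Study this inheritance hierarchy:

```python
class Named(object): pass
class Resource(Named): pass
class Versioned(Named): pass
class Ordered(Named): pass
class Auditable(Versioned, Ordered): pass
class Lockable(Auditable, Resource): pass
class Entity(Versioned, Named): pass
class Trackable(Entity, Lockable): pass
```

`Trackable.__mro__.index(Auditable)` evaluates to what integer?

L[Trackable] = Trackable + merge(L[Entity], L[Lockable], [Entity Lockable])
  take Entity:  [Entity Versioned Named object] + [Lockable Auditable Versioned Ordered Resource Named object] + [Entity Lockable]
  take Lockable:  [Versioned Named object] + [Lockable Auditable Versioned Ordered Resource Named object] + [Lockable]
  take Auditable:  [Versioned Named object] + [Auditable Versioned Ordered Resource Named object]
  take Versioned:  [Versioned Named object] + [Versioned Ordered Resource Named object]
  take Ordered:  [Named object] + [Ordered Resource Named object]
  take Resource:  [Named object] + [Resource Named object]
  take Named:  [Named object] + [Named object]
  take object:  [object] + [object]
MRO: Trackable Entity Lockable Auditable Versioned Ordered Resource Named object
Auditable sits at index 3.

3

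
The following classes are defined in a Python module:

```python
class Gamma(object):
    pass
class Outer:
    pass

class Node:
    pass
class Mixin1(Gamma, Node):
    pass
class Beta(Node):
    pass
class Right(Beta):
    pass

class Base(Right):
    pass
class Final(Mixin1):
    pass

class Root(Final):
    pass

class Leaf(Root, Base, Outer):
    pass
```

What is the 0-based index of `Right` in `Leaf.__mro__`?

6

L[Leaf] = Leaf + merge(L[Root], L[Base], L[Outer], [Root Base Outer])
  take Root:  [Root Final Mixin1 Gamma Node object] + [Base Right Beta Node object] + [Outer object] + [Root Base Outer]
  take Final:  [Final Mixin1 Gamma Node object] + [Base Right Beta Node object] + [Outer object] + [Base Outer]
  take Mixin1:  [Mixin1 Gamma Node object] + [Base Right Beta Node object] + [Outer object] + [Base Outer]
  take Gamma:  [Gamma Node object] + [Base Right Beta Node object] + [Outer object] + [Base Outer]
  take Base:  [Node object] + [Base Right Beta Node object] + [Outer object] + [Base Outer]
  take Right:  [Node object] + [Right Beta Node object] + [Outer object] + [Outer]
  take Beta:  [Node object] + [Beta Node object] + [Outer object] + [Outer]
  take Node:  [Node object] + [Node object] + [Outer object] + [Outer]
  take Outer:  [object] + [object] + [Outer object] + [Outer]
  take object:  [object] + [object] + [object]
MRO: Leaf Root Final Mixin1 Gamma Base Right Beta Node Outer object
Right sits at index 6.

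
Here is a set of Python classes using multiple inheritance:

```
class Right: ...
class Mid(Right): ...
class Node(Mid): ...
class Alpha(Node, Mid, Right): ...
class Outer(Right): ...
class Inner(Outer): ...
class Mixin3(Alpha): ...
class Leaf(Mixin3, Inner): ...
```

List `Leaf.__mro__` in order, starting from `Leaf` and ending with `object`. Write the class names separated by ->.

Leaf -> Mixin3 -> Alpha -> Node -> Mid -> Inner -> Outer -> Right -> object

L[Leaf] = Leaf + merge(L[Mixin3], L[Inner], [Mixin3 Inner])
  take Mixin3:  [Mixin3 Alpha Node Mid Right object] + [Inner Outer Right object] + [Mixin3 Inner]
  take Alpha:  [Alpha Node Mid Right object] + [Inner Outer Right object] + [Inner]
  take Node:  [Node Mid Right object] + [Inner Outer Right object] + [Inner]
  take Mid:  [Mid Right object] + [Inner Outer Right object] + [Inner]
  take Inner:  [Right object] + [Inner Outer Right object] + [Inner]
  take Outer:  [Right object] + [Outer Right object]
  take Right:  [Right object] + [Right object]
  take object:  [object] + [object]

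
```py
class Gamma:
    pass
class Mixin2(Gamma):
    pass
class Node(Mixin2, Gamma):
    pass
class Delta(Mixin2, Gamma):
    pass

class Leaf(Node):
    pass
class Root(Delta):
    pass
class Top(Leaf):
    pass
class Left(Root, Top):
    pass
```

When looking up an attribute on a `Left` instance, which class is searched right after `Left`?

L[Left] = Left + merge(L[Root], L[Top], [Root Top])
  take Root:  [Root Delta Mixin2 Gamma object] + [Top Leaf Node Mixin2 Gamma object] + [Root Top]
  take Delta:  [Delta Mixin2 Gamma object] + [Top Leaf Node Mixin2 Gamma object] + [Top]
  take Top:  [Mixin2 Gamma object] + [Top Leaf Node Mixin2 Gamma object] + [Top]
  take Leaf:  [Mixin2 Gamma object] + [Leaf Node Mixin2 Gamma object]
  take Node:  [Mixin2 Gamma object] + [Node Mixin2 Gamma object]
  take Mixin2:  [Mixin2 Gamma object] + [Mixin2 Gamma object]
  take Gamma:  [Gamma object] + [Gamma object]
  take object:  [object] + [object]
MRO: Left Root Delta Top Leaf Node Mixin2 Gamma object
Left is at position 0; next is Root.

Root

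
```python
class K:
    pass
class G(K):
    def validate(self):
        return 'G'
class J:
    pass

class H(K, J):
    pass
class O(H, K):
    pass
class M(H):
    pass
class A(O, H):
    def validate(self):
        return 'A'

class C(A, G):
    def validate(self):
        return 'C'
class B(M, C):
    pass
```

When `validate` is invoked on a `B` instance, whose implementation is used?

L[B] = B + merge(L[M], L[C], [M C])
  take M:  [M H K J object] + [C A O H G K J object] + [M C]
  take C:  [H K J object] + [C A O H G K J object] + [C]
  take A:  [H K J object] + [A O H G K J object]
  take O:  [H K J object] + [O H G K J object]
  take H:  [H K J object] + [H G K J object]
  take G:  [K J object] + [G K J object]
  take K:  [K J object] + [K J object]
  take J:  [J object] + [J object]
  take object:  [object] + [object]
MRO: B M C A O H G K J object
validate is defined in: A, C, G. First along the MRO is C.

C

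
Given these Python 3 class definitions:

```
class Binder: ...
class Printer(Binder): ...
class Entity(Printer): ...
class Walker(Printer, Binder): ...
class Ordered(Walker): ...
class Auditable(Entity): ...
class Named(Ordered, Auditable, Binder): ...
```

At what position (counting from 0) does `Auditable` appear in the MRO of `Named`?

L[Named] = Named + merge(L[Ordered], L[Auditable], L[Binder], [Ordered Auditable Binder])
  take Ordered:  [Ordered Walker Printer Binder object] + [Auditable Entity Printer Binder object] + [Binder object] + [Ordered Auditable Binder]
  take Walker:  [Walker Printer Binder object] + [Auditable Entity Printer Binder object] + [Binder object] + [Auditable Binder]
  take Auditable:  [Printer Binder object] + [Auditable Entity Printer Binder object] + [Binder object] + [Auditable Binder]
  take Entity:  [Printer Binder object] + [Entity Printer Binder object] + [Binder object] + [Binder]
  take Printer:  [Printer Binder object] + [Printer Binder object] + [Binder object] + [Binder]
  take Binder:  [Binder object] + [Binder object] + [Binder object] + [Binder]
  take object:  [object] + [object] + [object]
MRO: Named Ordered Walker Auditable Entity Printer Binder object
Auditable sits at index 3.

3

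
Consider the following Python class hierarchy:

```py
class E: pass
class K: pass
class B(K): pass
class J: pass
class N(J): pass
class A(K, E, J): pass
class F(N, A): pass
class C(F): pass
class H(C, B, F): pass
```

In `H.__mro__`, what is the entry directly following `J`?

L[H] = H + merge(L[C], L[B], L[F], [C B F])
  take C:  [C F N A K E J object] + [B K object] + [F N A K E J object] + [C B F]
  take B:  [F N A K E J object] + [B K object] + [F N A K E J object] + [B F]
  take F:  [F N A K E J object] + [K object] + [F N A K E J object] + [F]
  take N:  [N A K E J object] + [K object] + [N A K E J object]
  take A:  [A K E J object] + [K object] + [A K E J object]
  take K:  [K E J object] + [K object] + [K E J object]
  take E:  [E J object] + [object] + [E J object]
  take J:  [J object] + [object] + [J object]
  take object:  [object] + [object] + [object]
MRO: H C B F N A K E J object
J is at position 8; next is object.

object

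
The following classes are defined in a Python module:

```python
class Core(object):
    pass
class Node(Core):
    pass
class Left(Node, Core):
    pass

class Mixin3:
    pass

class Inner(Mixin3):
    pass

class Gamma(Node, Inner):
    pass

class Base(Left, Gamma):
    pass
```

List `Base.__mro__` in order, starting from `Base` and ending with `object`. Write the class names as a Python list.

[Base, Left, Gamma, Node, Core, Inner, Mixin3, object]

L[Base] = Base + merge(L[Left], L[Gamma], [Left Gamma])
  take Left:  [Left Node Core object] + [Gamma Node Core Inner Mixin3 object] + [Left Gamma]
  take Gamma:  [Node Core object] + [Gamma Node Core Inner Mixin3 object] + [Gamma]
  take Node:  [Node Core object] + [Node Core Inner Mixin3 object]
  take Core:  [Core object] + [Core Inner Mixin3 object]
  take Inner:  [object] + [Inner Mixin3 object]
  take Mixin3:  [object] + [Mixin3 object]
  take object:  [object] + [object]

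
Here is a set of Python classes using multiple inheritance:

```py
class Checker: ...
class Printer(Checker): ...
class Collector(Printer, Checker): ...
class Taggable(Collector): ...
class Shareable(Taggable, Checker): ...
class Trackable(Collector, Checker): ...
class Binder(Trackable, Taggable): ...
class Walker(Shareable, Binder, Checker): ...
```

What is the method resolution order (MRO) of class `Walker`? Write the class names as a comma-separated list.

Walker, Shareable, Binder, Trackable, Taggable, Collector, Printer, Checker, object

L[Walker] = Walker + merge(L[Shareable], L[Binder], L[Checker], [Shareable Binder Checker])
  take Shareable:  [Shareable Taggable Collector Printer Checker object] + [Binder Trackable Taggable Collector Printer Checker object] + [Checker object] + [Shareable Binder Checker]
  take Binder:  [Taggable Collector Printer Checker object] + [Binder Trackable Taggable Collector Printer Checker object] + [Checker object] + [Binder Checker]
  take Trackable:  [Taggable Collector Printer Checker object] + [Trackable Taggable Collector Printer Checker object] + [Checker object] + [Checker]
  take Taggable:  [Taggable Collector Printer Checker object] + [Taggable Collector Printer Checker object] + [Checker object] + [Checker]
  take Collector:  [Collector Printer Checker object] + [Collector Printer Checker object] + [Checker object] + [Checker]
  take Printer:  [Printer Checker object] + [Printer Checker object] + [Checker object] + [Checker]
  take Checker:  [Checker object] + [Checker object] + [Checker object] + [Checker]
  take object:  [object] + [object] + [object]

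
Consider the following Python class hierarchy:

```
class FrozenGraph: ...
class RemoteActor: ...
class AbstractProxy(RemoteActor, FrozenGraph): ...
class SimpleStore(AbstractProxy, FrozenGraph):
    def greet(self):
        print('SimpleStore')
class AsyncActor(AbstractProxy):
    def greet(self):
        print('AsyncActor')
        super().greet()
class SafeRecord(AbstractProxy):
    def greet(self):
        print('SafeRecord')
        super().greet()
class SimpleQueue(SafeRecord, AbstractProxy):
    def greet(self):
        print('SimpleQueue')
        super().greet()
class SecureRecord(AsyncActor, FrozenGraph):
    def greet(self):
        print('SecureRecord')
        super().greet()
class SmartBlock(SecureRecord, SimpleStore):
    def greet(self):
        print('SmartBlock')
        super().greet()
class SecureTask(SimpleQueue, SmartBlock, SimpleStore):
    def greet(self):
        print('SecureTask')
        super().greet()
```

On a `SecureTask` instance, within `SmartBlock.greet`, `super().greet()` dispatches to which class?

SecureRecord

L[SecureTask] = SecureTask + merge(L[SimpleQueue], L[SmartBlock], L[SimpleStore], [SimpleQueue SmartBlock SimpleStore])
  take SimpleQueue:  [SimpleQueue SafeRecord AbstractProxy RemoteActor FrozenGraph object] + [SmartBlock SecureRecord AsyncActor SimpleStore AbstractProxy RemoteActor FrozenGraph object] + [SimpleStore AbstractProxy RemoteActor FrozenGraph object] + [SimpleQueue SmartBlock SimpleStore]
  take SafeRecord:  [SafeRecord AbstractProxy RemoteActor FrozenGraph object] + [SmartBlock SecureRecord AsyncActor SimpleStore AbstractProxy RemoteActor FrozenGraph object] + [SimpleStore AbstractProxy RemoteActor FrozenGraph object] + [SmartBlock SimpleStore]
  take SmartBlock:  [AbstractProxy RemoteActor FrozenGraph object] + [SmartBlock SecureRecord AsyncActor SimpleStore AbstractProxy RemoteActor FrozenGraph object] + [SimpleStore AbstractProxy RemoteActor FrozenGraph object] + [SmartBlock SimpleStore]
  take SecureRecord:  [AbstractProxy RemoteActor FrozenGraph object] + [SecureRecord AsyncActor SimpleStore AbstractProxy RemoteActor FrozenGraph object] + [SimpleStore AbstractProxy RemoteActor FrozenGraph object] + [SimpleStore]
  take AsyncActor:  [AbstractProxy RemoteActor FrozenGraph object] + [AsyncActor SimpleStore AbstractProxy RemoteActor FrozenGraph object] + [SimpleStore AbstractProxy RemoteActor FrozenGraph object] + [SimpleStore]
  take SimpleStore:  [AbstractProxy RemoteActor FrozenGraph object] + [SimpleStore AbstractProxy RemoteActor FrozenGraph object] + [SimpleStore AbstractProxy RemoteActor FrozenGraph object] + [SimpleStore]
  take AbstractProxy:  [AbstractProxy RemoteActor FrozenGraph object] + [AbstractProxy RemoteActor FrozenGraph object] + [AbstractProxy RemoteActor FrozenGraph object]
  take RemoteActor:  [RemoteActor FrozenGraph object] + [RemoteActor FrozenGraph object] + [RemoteActor FrozenGraph object]
  take FrozenGraph:  [FrozenGraph object] + [FrozenGraph object] + [FrozenGraph object]
  take object:  [object] + [object] + [object]
MRO: SecureTask SimpleQueue SafeRecord SmartBlock SecureRecord AsyncActor SimpleStore AbstractProxy RemoteActor FrozenGraph object
super() in SmartBlock.greet on a SecureTask instance goes to the class after SmartBlock in SecureTask's MRO: SecureRecord.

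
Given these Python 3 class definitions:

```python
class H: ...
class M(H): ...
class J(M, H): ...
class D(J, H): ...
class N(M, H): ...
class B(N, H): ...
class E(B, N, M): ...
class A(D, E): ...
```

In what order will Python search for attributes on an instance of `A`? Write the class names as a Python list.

[A, D, J, E, B, N, M, H, object]

L[A] = A + merge(L[D], L[E], [D E])
  take D:  [D J M H object] + [E B N M H object] + [D E]
  take J:  [J M H object] + [E B N M H object] + [E]
  take E:  [M H object] + [E B N M H object] + [E]
  take B:  [M H object] + [B N M H object]
  take N:  [M H object] + [N M H object]
  take M:  [M H object] + [M H object]
  take H:  [H object] + [H object]
  take object:  [object] + [object]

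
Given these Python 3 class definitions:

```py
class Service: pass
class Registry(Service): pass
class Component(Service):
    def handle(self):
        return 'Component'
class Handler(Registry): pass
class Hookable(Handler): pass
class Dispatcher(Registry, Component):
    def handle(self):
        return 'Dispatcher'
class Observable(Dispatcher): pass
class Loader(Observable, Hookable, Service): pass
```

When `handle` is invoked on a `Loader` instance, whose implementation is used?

L[Loader] = Loader + merge(L[Observable], L[Hookable], L[Service], [Observable Hookable Service])
  take Observable:  [Observable Dispatcher Registry Component Service object] + [Hookable Handler Registry Service object] + [Service object] + [Observable Hookable Service]
  take Dispatcher:  [Dispatcher Registry Component Service object] + [Hookable Handler Registry Service object] + [Service object] + [Hookable Service]
  take Hookable:  [Registry Component Service object] + [Hookable Handler Registry Service object] + [Service object] + [Hookable Service]
  take Handler:  [Registry Component Service object] + [Handler Registry Service object] + [Service object] + [Service]
  take Registry:  [Registry Component Service object] + [Registry Service object] + [Service object] + [Service]
  take Component:  [Component Service object] + [Service object] + [Service object] + [Service]
  take Service:  [Service object] + [Service object] + [Service object] + [Service]
  take object:  [object] + [object] + [object]
MRO: Loader Observable Dispatcher Hookable Handler Registry Component Service object
handle is defined in: Component, Dispatcher. First along the MRO is Dispatcher.

Dispatcher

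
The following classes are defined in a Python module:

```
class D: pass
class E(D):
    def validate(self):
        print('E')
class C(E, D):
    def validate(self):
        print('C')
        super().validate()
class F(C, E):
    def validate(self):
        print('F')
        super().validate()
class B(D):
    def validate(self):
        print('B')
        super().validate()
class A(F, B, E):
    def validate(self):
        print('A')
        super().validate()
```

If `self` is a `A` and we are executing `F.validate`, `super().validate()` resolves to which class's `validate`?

C

L[A] = A + merge(L[F], L[B], L[E], [F B E])
  take F:  [F C E D object] + [B D object] + [E D object] + [F B E]
  take C:  [C E D object] + [B D object] + [E D object] + [B E]
  take B:  [E D object] + [B D object] + [E D object] + [B E]
  take E:  [E D object] + [D object] + [E D object] + [E]
  take D:  [D object] + [D object] + [D object]
  take object:  [object] + [object] + [object]
MRO: A F C B E D object
super() in F.validate on a A instance goes to the class after F in A's MRO: C.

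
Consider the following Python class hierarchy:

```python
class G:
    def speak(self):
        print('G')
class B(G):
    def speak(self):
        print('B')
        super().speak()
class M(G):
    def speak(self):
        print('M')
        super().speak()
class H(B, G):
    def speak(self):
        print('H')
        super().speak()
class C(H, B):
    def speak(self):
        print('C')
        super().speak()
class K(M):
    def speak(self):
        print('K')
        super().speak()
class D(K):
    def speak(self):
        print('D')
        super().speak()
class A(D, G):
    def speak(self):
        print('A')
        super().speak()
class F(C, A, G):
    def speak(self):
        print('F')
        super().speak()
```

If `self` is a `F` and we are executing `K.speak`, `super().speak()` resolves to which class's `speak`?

L[F] = F + merge(L[C], L[A], L[G], [C A G])
  take C:  [C H B G object] + [A D K M G object] + [G object] + [C A G]
  take H:  [H B G object] + [A D K M G object] + [G object] + [A G]
  take B:  [B G object] + [A D K M G object] + [G object] + [A G]
  take A:  [G object] + [A D K M G object] + [G object] + [A G]
  take D:  [G object] + [D K M G object] + [G object] + [G]
  take K:  [G object] + [K M G object] + [G object] + [G]
  take M:  [G object] + [M G object] + [G object] + [G]
  take G:  [G object] + [G object] + [G object] + [G]
  take object:  [object] + [object] + [object]
MRO: F C H B A D K M G object
super() in K.speak on a F instance goes to the class after K in F's MRO: M.

M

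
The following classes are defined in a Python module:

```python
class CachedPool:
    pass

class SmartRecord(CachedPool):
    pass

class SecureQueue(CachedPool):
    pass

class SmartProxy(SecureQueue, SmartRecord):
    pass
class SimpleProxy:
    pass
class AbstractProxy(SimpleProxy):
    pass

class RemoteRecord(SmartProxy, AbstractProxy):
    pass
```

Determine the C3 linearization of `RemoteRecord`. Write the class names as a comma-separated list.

RemoteRecord, SmartProxy, SecureQueue, SmartRecord, CachedPool, AbstractProxy, SimpleProxy, object

L[RemoteRecord] = RemoteRecord + merge(L[SmartProxy], L[AbstractProxy], [SmartProxy AbstractProxy])
  take SmartProxy:  [SmartProxy SecureQueue SmartRecord CachedPool object] + [AbstractProxy SimpleProxy object] + [SmartProxy AbstractProxy]
  take SecureQueue:  [SecureQueue SmartRecord CachedPool object] + [AbstractProxy SimpleProxy object] + [AbstractProxy]
  take SmartRecord:  [SmartRecord CachedPool object] + [AbstractProxy SimpleProxy object] + [AbstractProxy]
  take CachedPool:  [CachedPool object] + [AbstractProxy SimpleProxy object] + [AbstractProxy]
  take AbstractProxy:  [object] + [AbstractProxy SimpleProxy object] + [AbstractProxy]
  take SimpleProxy:  [object] + [SimpleProxy object]
  take object:  [object] + [object]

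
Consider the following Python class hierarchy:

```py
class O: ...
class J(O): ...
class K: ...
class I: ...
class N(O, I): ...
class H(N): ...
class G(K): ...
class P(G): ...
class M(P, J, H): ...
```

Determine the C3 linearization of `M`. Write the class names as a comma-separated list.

L[M] = M + merge(L[P], L[J], L[H], [P J H])
  take P:  [P G K object] + [J O object] + [H N O I object] + [P J H]
  take G:  [G K object] + [J O object] + [H N O I object] + [J H]
  take K:  [K object] + [J O object] + [H N O I object] + [J H]
  take J:  [object] + [J O object] + [H N O I object] + [J H]
  take H:  [object] + [O object] + [H N O I object] + [H]
  take N:  [object] + [O object] + [N O I object]
  take O:  [object] + [O object] + [O I object]
  take I:  [object] + [object] + [I object]
  take object:  [object] + [object] + [object]

M, P, G, K, J, H, N, O, I, object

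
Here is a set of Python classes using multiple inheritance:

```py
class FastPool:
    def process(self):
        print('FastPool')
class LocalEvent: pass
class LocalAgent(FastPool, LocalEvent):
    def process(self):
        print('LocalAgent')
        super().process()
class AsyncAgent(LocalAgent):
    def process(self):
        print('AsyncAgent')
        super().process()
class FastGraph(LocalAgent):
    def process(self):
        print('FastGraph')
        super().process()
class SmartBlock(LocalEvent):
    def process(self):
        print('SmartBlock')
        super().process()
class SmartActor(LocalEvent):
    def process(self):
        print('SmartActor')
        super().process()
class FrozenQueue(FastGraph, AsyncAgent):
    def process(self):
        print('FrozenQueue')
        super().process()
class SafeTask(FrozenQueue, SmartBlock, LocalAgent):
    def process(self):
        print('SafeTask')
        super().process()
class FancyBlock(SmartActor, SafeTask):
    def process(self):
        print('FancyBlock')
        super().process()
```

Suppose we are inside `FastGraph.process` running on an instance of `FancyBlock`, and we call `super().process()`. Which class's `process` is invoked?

AsyncAgent

L[FancyBlock] = FancyBlock + merge(L[SmartActor], L[SafeTask], [SmartActor SafeTask])
  take SmartActor:  [SmartActor LocalEvent object] + [SafeTask FrozenQueue FastGraph AsyncAgent SmartBlock LocalAgent FastPool LocalEvent object] + [SmartActor SafeTask]
  take SafeTask:  [LocalEvent object] + [SafeTask FrozenQueue FastGraph AsyncAgent SmartBlock LocalAgent FastPool LocalEvent object] + [SafeTask]
  take FrozenQueue:  [LocalEvent object] + [FrozenQueue FastGraph AsyncAgent SmartBlock LocalAgent FastPool LocalEvent object]
  take FastGraph:  [LocalEvent object] + [FastGraph AsyncAgent SmartBlock LocalAgent FastPool LocalEvent object]
  take AsyncAgent:  [LocalEvent object] + [AsyncAgent SmartBlock LocalAgent FastPool LocalEvent object]
  take SmartBlock:  [LocalEvent object] + [SmartBlock LocalAgent FastPool LocalEvent object]
  take LocalAgent:  [LocalEvent object] + [LocalAgent FastPool LocalEvent object]
  take FastPool:  [LocalEvent object] + [FastPool LocalEvent object]
  take LocalEvent:  [LocalEvent object] + [LocalEvent object]
  take object:  [object] + [object]
MRO: FancyBlock SmartActor SafeTask FrozenQueue FastGraph AsyncAgent SmartBlock LocalAgent FastPool LocalEvent object
super() in FastGraph.process on a FancyBlock instance goes to the class after FastGraph in FancyBlock's MRO: AsyncAgent.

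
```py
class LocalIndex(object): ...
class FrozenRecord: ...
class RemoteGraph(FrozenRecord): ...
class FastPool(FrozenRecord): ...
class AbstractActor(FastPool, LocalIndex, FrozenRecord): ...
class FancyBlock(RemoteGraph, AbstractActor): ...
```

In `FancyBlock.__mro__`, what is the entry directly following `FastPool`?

L[FancyBlock] = FancyBlock + merge(L[RemoteGraph], L[AbstractActor], [RemoteGraph AbstractActor])
  take RemoteGraph:  [RemoteGraph FrozenRecord object] + [AbstractActor FastPool LocalIndex FrozenRecord object] + [RemoteGraph AbstractActor]
  take AbstractActor:  [FrozenRecord object] + [AbstractActor FastPool LocalIndex FrozenRecord object] + [AbstractActor]
  take FastPool:  [FrozenRecord object] + [FastPool LocalIndex FrozenRecord object]
  take LocalIndex:  [FrozenRecord object] + [LocalIndex FrozenRecord object]
  take FrozenRecord:  [FrozenRecord object] + [FrozenRecord object]
  take object:  [object] + [object]
MRO: FancyBlock RemoteGraph AbstractActor FastPool LocalIndex FrozenRecord object
FastPool is at position 3; next is LocalIndex.

LocalIndex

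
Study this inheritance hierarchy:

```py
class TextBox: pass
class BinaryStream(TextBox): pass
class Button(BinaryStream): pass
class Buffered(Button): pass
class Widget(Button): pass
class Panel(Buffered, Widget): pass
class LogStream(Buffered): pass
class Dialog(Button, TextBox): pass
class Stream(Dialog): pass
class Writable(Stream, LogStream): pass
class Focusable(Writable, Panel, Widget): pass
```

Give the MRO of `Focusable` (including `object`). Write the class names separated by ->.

Focusable -> Writable -> Stream -> Dialog -> LogStream -> Panel -> Buffered -> Widget -> Button -> BinaryStream -> TextBox -> object

L[Focusable] = Focusable + merge(L[Writable], L[Panel], L[Widget], [Writable Panel Widget])
  take Writable:  [Writable Stream Dialog LogStream Buffered Button BinaryStream TextBox object] + [Panel Buffered Widget Button BinaryStream TextBox object] + [Widget Button BinaryStream TextBox object] + [Writable Panel Widget]
  take Stream:  [Stream Dialog LogStream Buffered Button BinaryStream TextBox object] + [Panel Buffered Widget Button BinaryStream TextBox object] + [Widget Button BinaryStream TextBox object] + [Panel Widget]
  take Dialog:  [Dialog LogStream Buffered Button BinaryStream TextBox object] + [Panel Buffered Widget Button BinaryStream TextBox object] + [Widget Button BinaryStream TextBox object] + [Panel Widget]
  take LogStream:  [LogStream Buffered Button BinaryStream TextBox object] + [Panel Buffered Widget Button BinaryStream TextBox object] + [Widget Button BinaryStream TextBox object] + [Panel Widget]
  take Panel:  [Buffered Button BinaryStream TextBox object] + [Panel Buffered Widget Button BinaryStream TextBox object] + [Widget Button BinaryStream TextBox object] + [Panel Widget]
  take Buffered:  [Buffered Button BinaryStream TextBox object] + [Buffered Widget Button BinaryStream TextBox object] + [Widget Button BinaryStream TextBox object] + [Widget]
  take Widget:  [Button BinaryStream TextBox object] + [Widget Button BinaryStream TextBox object] + [Widget Button BinaryStream TextBox object] + [Widget]
  take Button:  [Button BinaryStream TextBox object] + [Button BinaryStream TextBox object] + [Button BinaryStream TextBox object]
  take BinaryStream:  [BinaryStream TextBox object] + [BinaryStream TextBox object] + [BinaryStream TextBox object]
  take TextBox:  [TextBox object] + [TextBox object] + [TextBox object]
  take object:  [object] + [object] + [object]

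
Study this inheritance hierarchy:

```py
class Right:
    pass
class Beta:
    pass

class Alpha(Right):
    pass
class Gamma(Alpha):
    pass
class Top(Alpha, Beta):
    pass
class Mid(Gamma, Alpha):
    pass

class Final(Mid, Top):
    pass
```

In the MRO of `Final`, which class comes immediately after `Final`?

L[Final] = Final + merge(L[Mid], L[Top], [Mid Top])
  take Mid:  [Mid Gamma Alpha Right object] + [Top Alpha Right Beta object] + [Mid Top]
  take Gamma:  [Gamma Alpha Right object] + [Top Alpha Right Beta object] + [Top]
  take Top:  [Alpha Right object] + [Top Alpha Right Beta object] + [Top]
  take Alpha:  [Alpha Right object] + [Alpha Right Beta object]
  take Right:  [Right object] + [Right Beta object]
  take Beta:  [object] + [Beta object]
  take object:  [object] + [object]
MRO: Final Mid Gamma Top Alpha Right Beta object
Final is at position 0; next is Mid.

Mid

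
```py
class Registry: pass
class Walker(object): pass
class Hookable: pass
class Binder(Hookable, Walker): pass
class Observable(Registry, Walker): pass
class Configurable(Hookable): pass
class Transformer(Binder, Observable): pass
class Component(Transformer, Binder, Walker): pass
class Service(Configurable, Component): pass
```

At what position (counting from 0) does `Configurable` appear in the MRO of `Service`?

L[Service] = Service + merge(L[Configurable], L[Component], [Configurable Component])
  take Configurable:  [Configurable Hookable object] + [Component Transformer Binder Hookable Observable Registry Walker object] + [Configurable Component]
  take Component:  [Hookable object] + [Component Transformer Binder Hookable Observable Registry Walker object] + [Component]
  take Transformer:  [Hookable object] + [Transformer Binder Hookable Observable Registry Walker object]
  take Binder:  [Hookable object] + [Binder Hookable Observable Registry Walker object]
  take Hookable:  [Hookable object] + [Hookable Observable Registry Walker object]
  take Observable:  [object] + [Observable Registry Walker object]
  take Registry:  [object] + [Registry Walker object]
  take Walker:  [object] + [Walker object]
  take object:  [object] + [object]
MRO: Service Configurable Component Transformer Binder Hookable Observable Registry Walker object
Configurable sits at index 1.

1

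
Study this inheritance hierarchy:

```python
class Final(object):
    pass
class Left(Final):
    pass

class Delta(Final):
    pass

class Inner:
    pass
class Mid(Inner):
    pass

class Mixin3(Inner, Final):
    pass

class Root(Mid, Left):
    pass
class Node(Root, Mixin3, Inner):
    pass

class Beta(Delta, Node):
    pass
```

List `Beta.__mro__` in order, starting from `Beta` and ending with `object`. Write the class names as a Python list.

L[Beta] = Beta + merge(L[Delta], L[Node], [Delta Node])
  take Delta:  [Delta Final object] + [Node Root Mid Mixin3 Inner Left Final object] + [Delta Node]
  take Node:  [Final object] + [Node Root Mid Mixin3 Inner Left Final object] + [Node]
  take Root:  [Final object] + [Root Mid Mixin3 Inner Left Final object]
  take Mid:  [Final object] + [Mid Mixin3 Inner Left Final object]
  take Mixin3:  [Final object] + [Mixin3 Inner Left Final object]
  take Inner:  [Final object] + [Inner Left Final object]
  take Left:  [Final object] + [Left Final object]
  take Final:  [Final object] + [Final object]
  take object:  [object] + [object]

[Beta, Delta, Node, Root, Mid, Mixin3, Inner, Left, Final, object]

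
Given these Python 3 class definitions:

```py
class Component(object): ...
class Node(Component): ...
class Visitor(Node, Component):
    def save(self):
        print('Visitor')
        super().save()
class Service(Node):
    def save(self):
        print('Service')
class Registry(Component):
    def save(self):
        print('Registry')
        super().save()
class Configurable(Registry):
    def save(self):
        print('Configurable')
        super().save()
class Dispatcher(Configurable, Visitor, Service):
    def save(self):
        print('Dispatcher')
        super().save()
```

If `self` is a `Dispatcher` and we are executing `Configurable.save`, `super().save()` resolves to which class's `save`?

Registry

L[Dispatcher] = Dispatcher + merge(L[Configurable], L[Visitor], L[Service], [Configurable Visitor Service])
  take Configurable:  [Configurable Registry Component object] + [Visitor Node Component object] + [Service Node Component object] + [Configurable Visitor Service]
  take Registry:  [Registry Component object] + [Visitor Node Component object] + [Service Node Component object] + [Visitor Service]
  take Visitor:  [Component object] + [Visitor Node Component object] + [Service Node Component object] + [Visitor Service]
  take Service:  [Component object] + [Node Component object] + [Service Node Component object] + [Service]
  take Node:  [Component object] + [Node Component object] + [Node Component object]
  take Component:  [Component object] + [Component object] + [Component object]
  take object:  [object] + [object] + [object]
MRO: Dispatcher Configurable Registry Visitor Service Node Component object
super() in Configurable.save on a Dispatcher instance goes to the class after Configurable in Dispatcher's MRO: Registry.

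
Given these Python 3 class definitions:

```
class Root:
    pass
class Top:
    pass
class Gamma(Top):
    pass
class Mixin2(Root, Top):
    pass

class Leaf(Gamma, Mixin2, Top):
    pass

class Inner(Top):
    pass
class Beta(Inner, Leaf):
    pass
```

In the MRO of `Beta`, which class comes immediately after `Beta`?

Inner

L[Beta] = Beta + merge(L[Inner], L[Leaf], [Inner Leaf])
  take Inner:  [Inner Top object] + [Leaf Gamma Mixin2 Root Top object] + [Inner Leaf]
  take Leaf:  [Top object] + [Leaf Gamma Mixin2 Root Top object] + [Leaf]
  take Gamma:  [Top object] + [Gamma Mixin2 Root Top object]
  take Mixin2:  [Top object] + [Mixin2 Root Top object]
  take Root:  [Top object] + [Root Top object]
  take Top:  [Top object] + [Top object]
  take object:  [object] + [object]
MRO: Beta Inner Leaf Gamma Mixin2 Root Top object
Beta is at position 0; next is Inner.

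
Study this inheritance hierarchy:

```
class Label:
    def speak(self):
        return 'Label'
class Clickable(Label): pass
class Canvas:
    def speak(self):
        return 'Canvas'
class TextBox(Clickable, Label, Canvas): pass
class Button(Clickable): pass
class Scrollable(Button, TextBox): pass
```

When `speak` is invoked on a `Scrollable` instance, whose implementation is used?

Label

L[Scrollable] = Scrollable + merge(L[Button], L[TextBox], [Button TextBox])
  take Button:  [Button Clickable Label object] + [TextBox Clickable Label Canvas object] + [Button TextBox]
  take TextBox:  [Clickable Label object] + [TextBox Clickable Label Canvas object] + [TextBox]
  take Clickable:  [Clickable Label object] + [Clickable Label Canvas object]
  take Label:  [Label object] + [Label Canvas object]
  take Canvas:  [object] + [Canvas object]
  take object:  [object] + [object]
MRO: Scrollable Button TextBox Clickable Label Canvas object
speak is defined in: Canvas, Label. First along the MRO is Label.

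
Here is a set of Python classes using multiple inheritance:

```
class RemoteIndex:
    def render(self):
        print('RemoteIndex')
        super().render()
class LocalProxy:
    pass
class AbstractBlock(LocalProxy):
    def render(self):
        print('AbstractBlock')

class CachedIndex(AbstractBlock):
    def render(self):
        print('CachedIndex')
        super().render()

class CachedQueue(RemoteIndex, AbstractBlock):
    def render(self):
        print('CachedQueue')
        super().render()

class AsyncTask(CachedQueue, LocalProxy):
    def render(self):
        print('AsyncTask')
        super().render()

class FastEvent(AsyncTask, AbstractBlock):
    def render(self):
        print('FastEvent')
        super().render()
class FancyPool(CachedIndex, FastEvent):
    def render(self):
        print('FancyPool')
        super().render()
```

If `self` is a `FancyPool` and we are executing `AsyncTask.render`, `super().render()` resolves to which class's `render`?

L[FancyPool] = FancyPool + merge(L[CachedIndex], L[FastEvent], [CachedIndex FastEvent])
  take CachedIndex:  [CachedIndex AbstractBlock LocalProxy object] + [FastEvent AsyncTask CachedQueue RemoteIndex AbstractBlock LocalProxy object] + [CachedIndex FastEvent]
  take FastEvent:  [AbstractBlock LocalProxy object] + [FastEvent AsyncTask CachedQueue RemoteIndex AbstractBlock LocalProxy object] + [FastEvent]
  take AsyncTask:  [AbstractBlock LocalProxy object] + [AsyncTask CachedQueue RemoteIndex AbstractBlock LocalProxy object]
  take CachedQueue:  [AbstractBlock LocalProxy object] + [CachedQueue RemoteIndex AbstractBlock LocalProxy object]
  take RemoteIndex:  [AbstractBlock LocalProxy object] + [RemoteIndex AbstractBlock LocalProxy object]
  take AbstractBlock:  [AbstractBlock LocalProxy object] + [AbstractBlock LocalProxy object]
  take LocalProxy:  [LocalProxy object] + [LocalProxy object]
  take object:  [object] + [object]
MRO: FancyPool CachedIndex FastEvent AsyncTask CachedQueue RemoteIndex AbstractBlock LocalProxy object
super() in AsyncTask.render on a FancyPool instance goes to the class after AsyncTask in FancyPool's MRO: CachedQueue.

CachedQueue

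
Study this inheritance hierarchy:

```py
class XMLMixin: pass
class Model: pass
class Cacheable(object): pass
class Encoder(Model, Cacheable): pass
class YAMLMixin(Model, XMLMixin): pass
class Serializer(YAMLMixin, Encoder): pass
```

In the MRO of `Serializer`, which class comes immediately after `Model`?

XMLMixin

L[Serializer] = Serializer + merge(L[YAMLMixin], L[Encoder], [YAMLMixin Encoder])
  take YAMLMixin:  [YAMLMixin Model XMLMixin object] + [Encoder Model Cacheable object] + [YAMLMixin Encoder]
  take Encoder:  [Model XMLMixin object] + [Encoder Model Cacheable object] + [Encoder]
  take Model:  [Model XMLMixin object] + [Model Cacheable object]
  take XMLMixin:  [XMLMixin object] + [Cacheable object]
  take Cacheable:  [object] + [Cacheable object]
  take object:  [object] + [object]
MRO: Serializer YAMLMixin Encoder Model XMLMixin Cacheable object
Model is at position 3; next is XMLMixin.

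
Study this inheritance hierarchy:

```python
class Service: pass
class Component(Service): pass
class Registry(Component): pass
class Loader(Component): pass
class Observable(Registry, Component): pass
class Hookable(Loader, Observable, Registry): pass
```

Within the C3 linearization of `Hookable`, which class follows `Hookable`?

Loader

L[Hookable] = Hookable + merge(L[Loader], L[Observable], L[Registry], [Loader Observable Registry])
  take Loader:  [Loader Component Service object] + [Observable Registry Component Service object] + [Registry Component Service object] + [Loader Observable Registry]
  take Observable:  [Component Service object] + [Observable Registry Component Service object] + [Registry Component Service object] + [Observable Registry]
  take Registry:  [Component Service object] + [Registry Component Service object] + [Registry Component Service object] + [Registry]
  take Component:  [Component Service object] + [Component Service object] + [Component Service object]
  take Service:  [Service object] + [Service object] + [Service object]
  take object:  [object] + [object] + [object]
MRO: Hookable Loader Observable Registry Component Service object
Hookable is at position 0; next is Loader.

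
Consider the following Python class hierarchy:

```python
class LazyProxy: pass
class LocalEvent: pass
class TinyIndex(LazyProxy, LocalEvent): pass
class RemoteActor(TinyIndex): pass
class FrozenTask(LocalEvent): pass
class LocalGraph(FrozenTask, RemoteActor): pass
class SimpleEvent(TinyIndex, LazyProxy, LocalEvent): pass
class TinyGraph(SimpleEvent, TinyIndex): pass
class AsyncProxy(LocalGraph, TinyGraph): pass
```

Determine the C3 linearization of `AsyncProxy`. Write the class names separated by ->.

AsyncProxy -> LocalGraph -> FrozenTask -> RemoteActor -> TinyGraph -> SimpleEvent -> TinyIndex -> LazyProxy -> LocalEvent -> object

L[AsyncProxy] = AsyncProxy + merge(L[LocalGraph], L[TinyGraph], [LocalGraph TinyGraph])
  take LocalGraph:  [LocalGraph FrozenTask RemoteActor TinyIndex LazyProxy LocalEvent object] + [TinyGraph SimpleEvent TinyIndex LazyProxy LocalEvent object] + [LocalGraph TinyGraph]
  take FrozenTask:  [FrozenTask RemoteActor TinyIndex LazyProxy LocalEvent object] + [TinyGraph SimpleEvent TinyIndex LazyProxy LocalEvent object] + [TinyGraph]
  take RemoteActor:  [RemoteActor TinyIndex LazyProxy LocalEvent object] + [TinyGraph SimpleEvent TinyIndex LazyProxy LocalEvent object] + [TinyGraph]
  take TinyGraph:  [TinyIndex LazyProxy LocalEvent object] + [TinyGraph SimpleEvent TinyIndex LazyProxy LocalEvent object] + [TinyGraph]
  take SimpleEvent:  [TinyIndex LazyProxy LocalEvent object] + [SimpleEvent TinyIndex LazyProxy LocalEvent object]
  take TinyIndex:  [TinyIndex LazyProxy LocalEvent object] + [TinyIndex LazyProxy LocalEvent object]
  take LazyProxy:  [LazyProxy LocalEvent object] + [LazyProxy LocalEvent object]
  take LocalEvent:  [LocalEvent object] + [LocalEvent object]
  take object:  [object] + [object]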